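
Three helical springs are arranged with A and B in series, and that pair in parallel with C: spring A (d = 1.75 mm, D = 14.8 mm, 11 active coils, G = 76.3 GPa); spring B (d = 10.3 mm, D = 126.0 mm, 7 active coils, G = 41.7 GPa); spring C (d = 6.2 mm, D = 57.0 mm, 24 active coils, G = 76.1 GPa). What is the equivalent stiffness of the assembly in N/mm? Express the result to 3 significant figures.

k_A = Gd⁴/(8D³N_a) = (76.3×10³)(1.75⁴)/(8·14.8³·11) = 2.5085 N/mm
k_B = Gd⁴/(8D³N_a) = (41.7×10³)(10.3⁴)/(8·126.0³·7) = 4.1897 N/mm
k_C = Gd⁴/(8D³N_a) = (76.1×10³)(6.2⁴)/(8·57.0³·24) = 3.1625 N/mm
Springs A,B series: k_AB = 1/(1/2.5085+1/4.1897) = 1.569 N/mm; parallel with C: k_eq = 1.569+3.1625 = 4.7315 N/mm

4.73 N/mm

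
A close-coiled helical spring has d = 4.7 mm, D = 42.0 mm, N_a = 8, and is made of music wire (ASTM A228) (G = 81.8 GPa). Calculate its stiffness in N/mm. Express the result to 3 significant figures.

8.42 N/mm

k = Gd⁴/(8D³N_a) = (81.8×10³ × 4.7⁴) / (8 × 42.0³ × 8)
  = 3.99158e+07 / 4.74163e+06 = 8.4182 N/mm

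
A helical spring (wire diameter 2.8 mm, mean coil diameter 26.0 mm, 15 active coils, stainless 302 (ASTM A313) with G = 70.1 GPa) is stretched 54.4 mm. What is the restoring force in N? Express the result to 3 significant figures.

111 N

k = Gd⁴/(8D³N_a) = (70.1×10³)(2.8⁴)/(8·26.0³·15) = 2.0429 N/mm
F = k·δ = 2.0429 × 54.4 = 111.13 N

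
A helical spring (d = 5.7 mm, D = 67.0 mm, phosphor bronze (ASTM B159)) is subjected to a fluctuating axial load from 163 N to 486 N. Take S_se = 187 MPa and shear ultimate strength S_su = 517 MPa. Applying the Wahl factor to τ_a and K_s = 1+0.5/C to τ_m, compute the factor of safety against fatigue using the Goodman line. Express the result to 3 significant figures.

0.669

C = D/d = 67.0/5.7 = 11.7544; K_W = (4C−1)/(4C−4)+0.615/C = 1.1221; K_s = 1+0.5/C = 1.0425
F_a = (F_max−F_min)/2 = 161.5 N; F_m = (F_max+F_min)/2 = 324.5 N
τ_a = K_W·8F_aD/(πd³) = 1.1221 × 148.79 = 166.95 MPa
τ_m = K_s·8F_mD/(πd³) = 1.0425 × 298.95 = 311.67 MPa
Goodman: 1/n_f = τ_a/S_se + τ_m/S_su = 166.95/187 + 311.67/517 = 0.89277 + 0.60285 = 1.4956
n_f = 1/1.4956 = 0.6686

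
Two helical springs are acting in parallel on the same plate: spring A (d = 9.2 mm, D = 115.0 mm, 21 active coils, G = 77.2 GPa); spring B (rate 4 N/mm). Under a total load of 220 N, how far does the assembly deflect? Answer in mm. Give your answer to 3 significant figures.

k_A = Gd⁴/(8D³N_a) = (77.2×10³)(9.2⁴)/(8·115.0³·21) = 2.1645 N/mm
Parallel: k_eq = 2.1645 + 4 = 6.1645 N/mm
δ = F/k_eq = 220/6.1645 = 35.688 mm

35.7 mm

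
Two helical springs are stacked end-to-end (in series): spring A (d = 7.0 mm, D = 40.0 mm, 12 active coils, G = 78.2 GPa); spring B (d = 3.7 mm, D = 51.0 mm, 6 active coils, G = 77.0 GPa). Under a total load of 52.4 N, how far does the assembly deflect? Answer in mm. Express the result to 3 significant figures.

24.8 mm

k_A = Gd⁴/(8D³N_a) = (78.2×10³)(7.0⁴)/(8·40.0³·12) = 30.56 N/mm
k_B = Gd⁴/(8D³N_a) = (77.0×10³)(3.7⁴)/(8·51.0³·6) = 2.2664 N/mm
Series: 1/k_eq = 1/30.56 + 1/2.2664 = 0.47394; k_eq = 2.11 N/mm
δ = F/k_eq = 52.4/2.11 = 24.835 mm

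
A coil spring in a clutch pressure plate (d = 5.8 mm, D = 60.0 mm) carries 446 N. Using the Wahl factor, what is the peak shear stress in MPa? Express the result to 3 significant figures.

Spring index C = D/d = 60.0/5.8 = 10.3448
K_W = (4C−1)/(4C−4) + 0.615/C = 40.379/37.379 + 0.0594 = 1.1397
τ₀ = 8FD/(πd³) = 8·446·60.0/(π·5.8³) = 214080/612.96 = 349.25 MPa
τ_max = K·τ₀ = 1.1397 × 349.25 = 398.05 MPa

398 MPa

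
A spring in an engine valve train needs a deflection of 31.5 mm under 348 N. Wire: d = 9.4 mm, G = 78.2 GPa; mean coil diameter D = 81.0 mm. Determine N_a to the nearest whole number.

13

Required rate k = F/δ = 348/31.5 = 11.048 N/mm
N_a = Gd⁴/(8D³k) = (78.2×10³ × 9.4⁴)/(8 × 81.0³ × 11.048)
    = 6.10546e+08 / 4.69693e+07 = 13 → 13 coils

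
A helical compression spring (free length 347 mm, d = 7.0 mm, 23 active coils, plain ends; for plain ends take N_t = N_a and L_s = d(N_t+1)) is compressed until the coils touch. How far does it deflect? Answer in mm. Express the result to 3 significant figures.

179 mm

N_t = 23; L_s = 7.0·24 = 168 mm
δ_solid = L₀ − L_s = 347 − 168 = 179 mm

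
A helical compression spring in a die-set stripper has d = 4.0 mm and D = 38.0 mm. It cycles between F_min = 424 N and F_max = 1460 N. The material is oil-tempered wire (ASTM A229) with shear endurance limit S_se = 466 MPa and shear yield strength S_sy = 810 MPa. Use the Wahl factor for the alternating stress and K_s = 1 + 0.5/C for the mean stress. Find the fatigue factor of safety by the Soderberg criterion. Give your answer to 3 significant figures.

C = D/d = 38.0/4.0 = 9.5000; K_W = (4C−1)/(4C−4)+0.615/C = 1.1530; K_s = 1+0.5/C = 1.0526
F_a = (F_max−F_min)/2 = 518 N; F_m = (F_max+F_min)/2 = 942 N
τ_a = K_W·8F_aD/(πd³) = 1.1530 × 783.2 = 903.01 MPa
τ_m = K_s·8F_mD/(πd³) = 1.0526 × 1424.3 = 1499.2 MPa
Soderberg: 1/n_f = τ_a/S_se + τ_m/S_sy = 903.01/466 + 1499.2/810 = 1.93779 + 1.85091 = 3.7887
n_f = 1/3.7887 = 0.2639

0.264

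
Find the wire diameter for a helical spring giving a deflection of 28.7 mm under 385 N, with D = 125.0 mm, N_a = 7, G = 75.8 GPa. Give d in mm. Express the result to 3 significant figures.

11.8 mm

Required rate k = F/δ = 385/28.7 = 13.415 N/mm
d = (8D³N_a·k / G)^(1/4) = (8·125.0³·7·13.415 / (75.8×10³))^0.25
  = (19357)^0.25 = 11.7952 mm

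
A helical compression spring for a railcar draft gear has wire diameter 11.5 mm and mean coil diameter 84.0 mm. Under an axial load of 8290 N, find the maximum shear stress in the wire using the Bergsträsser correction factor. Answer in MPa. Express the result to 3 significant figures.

Spring index C = D/d = 84.0/11.5 = 7.3043
K_B = (4C+2)/(4C−3) = 31.217/26.217 = 1.1907
τ₀ = 8FD/(πd³) = 8·8290·84.0/(π·11.5³) = 5.57088e+06/4778 = 1166 MPa
τ_max = K·τ₀ = 1.1907 × 1166 = 1388.3 MPa

1390 MPa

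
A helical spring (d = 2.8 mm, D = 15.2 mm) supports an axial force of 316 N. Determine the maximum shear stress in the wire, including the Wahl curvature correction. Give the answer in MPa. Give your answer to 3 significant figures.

Spring index C = D/d = 15.2/2.8 = 5.4286
K_W = (4C−1)/(4C−4) + 0.615/C = 20.714/17.714 + 0.1133 = 1.2826
τ₀ = 8FD/(πd³) = 8·316·15.2/(π·2.8³) = 38425.6/68.964 = 557.18 MPa
τ_max = K·τ₀ = 1.2826 × 557.18 = 714.67 MPa

715 MPa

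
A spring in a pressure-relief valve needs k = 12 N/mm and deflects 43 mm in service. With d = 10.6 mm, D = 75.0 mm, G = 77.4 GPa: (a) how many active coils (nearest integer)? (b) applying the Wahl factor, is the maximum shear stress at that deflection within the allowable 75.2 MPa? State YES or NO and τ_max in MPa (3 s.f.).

N_a = Gd⁴/(8D³k) = (77.4×10³)(10.6⁴)/(8·75.0³·12) = 24.13 → N_a = 24
Actual rate k = Gd⁴/(8D³·24) = 12.064 N/mm
Working load F = kδ = 12.064·43 = 518.74 N
C = 75.0/10.6 = 7.0755; K_W = (4C−1)/(4C−4)+0.615/C = 1.2104
τ_max = K_W·8FD/(πd³) = 1.2104·83.182 = 100.68 MPa
τ_max > 75.2 MPa → exceeds allowable

(a) 24 coils; (b) NO, τ_max = 101 MPa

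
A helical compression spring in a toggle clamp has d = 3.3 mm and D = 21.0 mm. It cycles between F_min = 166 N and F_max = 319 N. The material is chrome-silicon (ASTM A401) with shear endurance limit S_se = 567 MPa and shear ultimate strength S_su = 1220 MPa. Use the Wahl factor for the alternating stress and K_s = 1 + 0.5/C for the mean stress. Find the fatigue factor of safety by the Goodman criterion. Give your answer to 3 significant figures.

1.76

C = D/d = 21.0/3.3 = 6.3636; K_W = (4C−1)/(4C−4)+0.615/C = 1.2365; K_s = 1+0.5/C = 1.0786
F_a = (F_max−F_min)/2 = 76.5 N; F_m = (F_max+F_min)/2 = 242.5 N
τ_a = K_W·8F_aD/(πd³) = 1.2365 × 113.84 = 140.75 MPa
τ_m = K_s·8F_mD/(πd³) = 1.0786 × 360.85 = 389.2 MPa
Goodman: 1/n_f = τ_a/S_se + τ_m/S_su = 140.75/567 + 389.2/1220 = 0.24825 + 0.31902 = 0.56727
n_f = 1/0.56727 = 1.763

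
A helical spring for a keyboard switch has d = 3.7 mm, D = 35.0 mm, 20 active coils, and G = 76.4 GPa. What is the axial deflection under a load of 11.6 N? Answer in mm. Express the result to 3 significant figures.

k = Gd⁴/(8D³N_a) = (76.4×10³)(3.7⁴)/(8·35.0³·20) = 2.0873 N/mm
δ = F/k = 11.6 / 2.0873 = 5.5575 mm

5.56 mm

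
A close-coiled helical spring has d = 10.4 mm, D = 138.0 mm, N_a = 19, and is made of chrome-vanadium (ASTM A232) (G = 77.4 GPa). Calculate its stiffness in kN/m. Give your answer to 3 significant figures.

2.27 kN/m

k = Gd⁴/(8D³N_a) = (77.4×10³ × 10.4⁴) / (8 × 138.0³ × 19)
  = 9.05471e+08 / 3.99467e+08 = 2.2667 N/mm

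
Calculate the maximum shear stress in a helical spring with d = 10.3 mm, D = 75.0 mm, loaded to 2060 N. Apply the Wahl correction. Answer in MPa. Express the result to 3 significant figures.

433 MPa

Spring index C = D/d = 75.0/10.3 = 7.2816
K_W = (4C−1)/(4C−4) + 0.615/C = 28.126/25.126 + 0.0845 = 1.2039
τ₀ = 8FD/(πd³) = 8·2060·75.0/(π·10.3³) = 1.236e+06/3432.9 = 360.05 MPa
τ_max = K·τ₀ = 1.2039 × 360.05 = 433.44 MPa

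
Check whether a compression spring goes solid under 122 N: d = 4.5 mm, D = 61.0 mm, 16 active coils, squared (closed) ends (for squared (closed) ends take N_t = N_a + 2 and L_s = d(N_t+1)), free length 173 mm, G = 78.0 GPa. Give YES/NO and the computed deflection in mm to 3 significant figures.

k = Gd⁴/(8D³N_a) = (78.0×10³)(4.5⁴)/(8·61.0³·16) = 1.1009 N/mm
N_t = 18; L_s = 4.5·19 = 85.5 mm; δ_solid = L₀ − L_s = 173 − 85.5 = 87.5 mm
δ = F/k = 122/1.1009 = 110.82 mm
δ ≥ δ_solid → spring goes solid

YES, δ = 111 mm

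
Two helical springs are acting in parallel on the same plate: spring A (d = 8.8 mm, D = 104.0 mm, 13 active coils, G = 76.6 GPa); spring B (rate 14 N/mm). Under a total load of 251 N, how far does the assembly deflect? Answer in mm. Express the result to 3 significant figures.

14.0 mm

k_A = Gd⁴/(8D³N_a) = (76.6×10³)(8.8⁴)/(8·104.0³·13) = 3.9267 N/mm
Parallel: k_eq = 3.9267 + 14 = 17.927 N/mm
δ = F/k_eq = 251/17.927 = 14.001 mm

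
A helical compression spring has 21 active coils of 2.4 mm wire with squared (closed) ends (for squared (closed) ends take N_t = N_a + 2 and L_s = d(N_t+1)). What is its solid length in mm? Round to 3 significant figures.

57.6 mm

squared (closed) ends: N_t = N_a + 2 = 21 + 2 = 23
L_s = d·(N_t+1) = 2.4 × 24 = 57.6 mm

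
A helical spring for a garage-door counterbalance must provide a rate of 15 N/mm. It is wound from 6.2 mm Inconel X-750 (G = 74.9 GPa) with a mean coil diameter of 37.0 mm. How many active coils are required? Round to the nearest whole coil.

18

N_a = Gd⁴/(8D³k) = (74.9×10³ × 6.2⁴)/(8 × 37.0³ × 15)
    = 1.10675e+08 / 6.07836e+06 = 18.21 → 18 coils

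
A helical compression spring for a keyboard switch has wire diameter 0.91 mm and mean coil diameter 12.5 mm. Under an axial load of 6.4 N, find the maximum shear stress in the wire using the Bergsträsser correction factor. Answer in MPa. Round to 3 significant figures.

Spring index C = D/d = 12.5/0.91 = 13.7363
K_B = (4C+2)/(4C−3) = 56.945/51.945 = 1.0963
τ₀ = 8FD/(πd³) = 8·6.4·12.5/(π·0.91³) = 640/2.3674 = 270.34 MPa
τ_max = K·τ₀ = 1.0963 × 270.34 = 296.36 MPa

296 MPa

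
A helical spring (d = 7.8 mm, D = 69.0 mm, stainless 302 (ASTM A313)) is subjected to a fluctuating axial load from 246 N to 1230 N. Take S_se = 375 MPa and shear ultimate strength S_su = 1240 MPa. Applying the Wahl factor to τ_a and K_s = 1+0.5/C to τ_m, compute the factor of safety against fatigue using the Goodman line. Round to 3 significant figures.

C = D/d = 69.0/7.8 = 8.8462; K_W = (4C−1)/(4C−4)+0.615/C = 1.1651; K_s = 1+0.5/C = 1.0565
F_a = (F_max−F_min)/2 = 492 N; F_m = (F_max+F_min)/2 = 738 N
τ_a = K_W·8F_aD/(πd³) = 1.1651 × 182.17 = 212.24 MPa
τ_m = K_s·8F_mD/(πd³) = 1.0565 × 273.25 = 288.7 MPa
Goodman: 1/n_f = τ_a/S_se + τ_m/S_su = 212.24/375 + 288.7/1240 = 0.56599 + 0.23282 = 0.79881
n_f = 1/0.79881 = 1.252

1.25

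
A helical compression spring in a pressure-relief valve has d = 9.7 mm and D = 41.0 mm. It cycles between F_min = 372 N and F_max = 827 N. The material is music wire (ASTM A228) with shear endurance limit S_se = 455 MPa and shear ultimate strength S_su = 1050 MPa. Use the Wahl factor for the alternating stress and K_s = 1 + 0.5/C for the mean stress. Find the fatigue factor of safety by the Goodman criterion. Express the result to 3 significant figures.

C = D/d = 41.0/9.7 = 4.2268; K_W = (4C−1)/(4C−4)+0.615/C = 1.3779; K_s = 1+0.5/C = 1.1183
F_a = (F_max−F_min)/2 = 227.5 N; F_m = (F_max+F_min)/2 = 599.5 N
τ_a = K_W·8F_aD/(πd³) = 1.3779 × 26.025 = 35.861 MPa
τ_m = K_s·8F_mD/(πd³) = 1.1183 × 68.58 = 76.693 MPa
Goodman: 1/n_f = τ_a/S_se + τ_m/S_su = 35.861/455 + 76.693/1050 = 0.07881 + 0.07304 = 0.15185
n_f = 1/0.15185 = 6.585

6.59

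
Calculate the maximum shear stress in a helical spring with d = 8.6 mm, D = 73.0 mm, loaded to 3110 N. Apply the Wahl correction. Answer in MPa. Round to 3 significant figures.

Spring index C = D/d = 73.0/8.6 = 8.4884
K_W = (4C−1)/(4C−4) + 0.615/C = 32.953/29.953 + 0.0725 = 1.1726
τ₀ = 8FD/(πd³) = 8·3110·73.0/(π·8.6³) = 1.81624e+06/1998.2 = 908.92 MPa
τ_max = K·τ₀ = 1.1726 × 908.92 = 1065.8 MPa

1070 MPa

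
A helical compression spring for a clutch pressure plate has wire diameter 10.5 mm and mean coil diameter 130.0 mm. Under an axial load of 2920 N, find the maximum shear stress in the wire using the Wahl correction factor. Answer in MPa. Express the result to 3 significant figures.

932 MPa

Spring index C = D/d = 130.0/10.5 = 12.3810
K_W = (4C−1)/(4C−4) + 0.615/C = 48.524/45.524 + 0.0497 = 1.1156
τ₀ = 8FD/(πd³) = 8·2920·130.0/(π·10.5³) = 3.0368e+06/3636.8 = 835.02 MPa
τ_max = K·τ₀ = 1.1156 × 835.02 = 931.53 MPa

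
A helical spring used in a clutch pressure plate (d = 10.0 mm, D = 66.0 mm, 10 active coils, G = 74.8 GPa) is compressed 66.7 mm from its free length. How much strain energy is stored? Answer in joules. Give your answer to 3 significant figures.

k = Gd⁴/(8D³N_a) = (74.8×10³)(10.0⁴)/(8·66.0³·10) = 32.522 N/mm
U = ½kδ² = 0.5 × 32.522 × 66.7² = 72344 N·mm = 72.344 J

72.3 J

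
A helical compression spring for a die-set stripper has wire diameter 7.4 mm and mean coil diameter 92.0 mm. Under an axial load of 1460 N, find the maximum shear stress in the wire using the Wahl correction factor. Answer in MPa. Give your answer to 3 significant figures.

Spring index C = D/d = 92.0/7.4 = 12.4324
K_W = (4C−1)/(4C−4) + 0.615/C = 48.730/45.730 + 0.0495 = 1.1151
τ₀ = 8FD/(πd³) = 8·1460·92.0/(π·7.4³) = 1.07456e+06/1273 = 844.08 MPa
τ_max = K·τ₀ = 1.1151 × 844.08 = 941.21 MPa

941 MPa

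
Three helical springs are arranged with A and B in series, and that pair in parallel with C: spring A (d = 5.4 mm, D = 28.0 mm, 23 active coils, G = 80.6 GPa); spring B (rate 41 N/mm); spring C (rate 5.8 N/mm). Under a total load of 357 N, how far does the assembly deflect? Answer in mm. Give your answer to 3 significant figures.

20.1 mm

k_A = Gd⁴/(8D³N_a) = (80.6×10³)(5.4⁴)/(8·28.0³·23) = 16.968 N/mm
Springs A,B series: k_AB = 1/(1/16.968+1/41) = 12.001 N/mm; parallel with C: k_eq = 12.001+5.8 = 17.801 N/mm
δ = F/k_eq = 357/17.801 = 20.055 mm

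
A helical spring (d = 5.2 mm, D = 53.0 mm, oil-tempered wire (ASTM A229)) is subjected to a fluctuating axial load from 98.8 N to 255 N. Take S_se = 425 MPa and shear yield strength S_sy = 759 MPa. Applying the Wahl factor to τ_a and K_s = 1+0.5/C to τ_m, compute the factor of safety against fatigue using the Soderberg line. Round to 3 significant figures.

C = D/d = 53.0/5.2 = 10.1923; K_W = (4C−1)/(4C−4)+0.615/C = 1.1419; K_s = 1+0.5/C = 1.0491
F_a = (F_max−F_min)/2 = 78.1 N; F_m = (F_max+F_min)/2 = 176.9 N
τ_a = K_W·8F_aD/(πd³) = 1.1419 × 74.965 = 85.604 MPa
τ_m = K_s·8F_mD/(πd³) = 1.0491 × 169.8 = 178.13 MPa
Soderberg: 1/n_f = τ_a/S_se + τ_m/S_sy = 85.604/425 + 178.13/759 = 0.20142 + 0.23469 = 0.43611
n_f = 1/0.43611 = 2.293

2.29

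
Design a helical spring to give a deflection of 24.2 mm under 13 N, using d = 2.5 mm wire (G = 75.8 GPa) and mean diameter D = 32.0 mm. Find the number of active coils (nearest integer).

Required rate k = F/δ = 13/24.2 = 0.53719 N/mm
N_a = Gd⁴/(8D³k) = (75.8×10³ × 2.5⁴)/(8 × 32.0³ × 0.53719)
    = 2.96094e+06 / 140821 = 21.03 → 21 coils

21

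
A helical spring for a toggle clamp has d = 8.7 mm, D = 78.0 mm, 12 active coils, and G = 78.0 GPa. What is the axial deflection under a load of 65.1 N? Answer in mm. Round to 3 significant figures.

6.64 mm

k = Gd⁴/(8D³N_a) = (78.0×10³)(8.7⁴)/(8·78.0³·12) = 9.8088 N/mm
δ = F/k = 65.1 / 9.8088 = 6.6369 mm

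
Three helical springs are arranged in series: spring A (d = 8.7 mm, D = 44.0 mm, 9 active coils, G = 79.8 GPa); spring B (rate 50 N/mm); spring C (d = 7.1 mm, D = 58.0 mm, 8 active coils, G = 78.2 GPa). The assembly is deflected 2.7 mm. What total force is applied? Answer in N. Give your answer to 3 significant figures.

k_A = Gd⁴/(8D³N_a) = (79.8×10³)(8.7⁴)/(8·44.0³·9) = 74.54 N/mm
k_C = Gd⁴/(8D³N_a) = (78.2×10³)(7.1⁴)/(8·58.0³·8) = 15.914 N/mm
Series: 1/k_eq = 1/74.54 + 1/50 + 1/15.914 = 0.096254; k_eq = 10.389 N/mm
F = k_eq·δ = 10.389·2.7 = 28.051 N

28.1 N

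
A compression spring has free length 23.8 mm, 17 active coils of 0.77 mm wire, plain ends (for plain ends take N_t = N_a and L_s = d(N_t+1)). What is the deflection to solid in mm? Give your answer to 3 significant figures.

N_t = 17; L_s = 0.77·18 = 13.86 mm
δ_solid = L₀ − L_s = 23.8 − 13.86 = 9.94 mm

9.94 mm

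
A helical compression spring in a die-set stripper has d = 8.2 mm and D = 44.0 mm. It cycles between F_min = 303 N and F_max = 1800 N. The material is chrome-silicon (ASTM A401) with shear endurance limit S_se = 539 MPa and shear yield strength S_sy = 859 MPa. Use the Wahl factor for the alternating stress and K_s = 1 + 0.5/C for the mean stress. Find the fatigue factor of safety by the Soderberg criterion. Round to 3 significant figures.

C = D/d = 44.0/8.2 = 5.3659; K_W = (4C−1)/(4C−4)+0.615/C = 1.2864; K_s = 1+0.5/C = 1.0932
F_a = (F_max−F_min)/2 = 748.5 N; F_m = (F_max+F_min)/2 = 1051.5 N
τ_a = K_W·8F_aD/(πd³) = 1.2864 × 152.1 = 195.67 MPa
τ_m = K_s·8F_mD/(πd³) = 1.0932 × 213.68 = 233.59 MPa
Soderberg: 1/n_f = τ_a/S_se + τ_m/S_sy = 195.67/539 + 233.59/859 = 0.36302 + 0.27193 = 0.63495
n_f = 1/0.63495 = 1.575

1.57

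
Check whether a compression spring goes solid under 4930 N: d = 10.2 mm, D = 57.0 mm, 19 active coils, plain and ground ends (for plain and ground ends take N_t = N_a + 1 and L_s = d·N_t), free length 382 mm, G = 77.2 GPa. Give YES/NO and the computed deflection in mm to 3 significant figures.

k = Gd⁴/(8D³N_a) = (77.2×10³)(10.2⁴)/(8·57.0³·19) = 29.686 N/mm
N_t = 20; L_s = 10.2·20 = 204 mm; δ_solid = L₀ − L_s = 382 − 204 = 178 mm
δ = F/k = 4930/29.686 = 166.07 mm
δ < δ_solid → spring does not go solid

NO, δ = 166 mm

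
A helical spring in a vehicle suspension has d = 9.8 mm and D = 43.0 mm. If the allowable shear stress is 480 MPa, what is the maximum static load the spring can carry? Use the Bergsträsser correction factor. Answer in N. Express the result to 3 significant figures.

3070 N

C = D/d = 43.0/9.8 = 4.3878
K_B = (4C+2)/(4C−3) = 19.551/14.551 = 1.3436
τ_max = K·8FD/(πd³) → F_max = τ_allow·πd³/(8DK)
F_max = 480·π·9.8³/(8·43.0·1.3436) = 1.4193e+06/462.2 = 3070.7 N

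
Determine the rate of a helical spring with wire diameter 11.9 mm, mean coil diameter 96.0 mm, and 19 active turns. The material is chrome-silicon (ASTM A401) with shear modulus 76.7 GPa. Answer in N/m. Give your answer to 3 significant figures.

k = Gd⁴/(8D³N_a) = (76.7×10³ × 11.9⁴) / (8 × 96.0³ × 19)
  = 1.5381e+09 / 1.3448e+08 = 11.437 N/mm = 11437 N/m

11400 N/m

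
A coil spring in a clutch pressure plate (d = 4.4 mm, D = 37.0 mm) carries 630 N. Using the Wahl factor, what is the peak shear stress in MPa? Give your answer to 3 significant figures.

Spring index C = D/d = 37.0/4.4 = 8.4091
K_W = (4C−1)/(4C−4) + 0.615/C = 32.636/29.636 + 0.0731 = 1.1744
τ₀ = 8FD/(πd³) = 8·630·37.0/(π·4.4³) = 186480/267.61 = 696.83 MPa
τ_max = K·τ₀ = 1.1744 × 696.83 = 818.33 MPa

818 MPa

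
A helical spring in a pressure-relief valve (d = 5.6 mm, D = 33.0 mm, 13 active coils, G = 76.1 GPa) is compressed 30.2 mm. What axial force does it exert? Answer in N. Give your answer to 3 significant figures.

605 N

k = Gd⁴/(8D³N_a) = (76.1×10³)(5.6⁴)/(8·33.0³·13) = 20.024 N/mm
F = k·δ = 20.024 × 30.2 = 604.74 N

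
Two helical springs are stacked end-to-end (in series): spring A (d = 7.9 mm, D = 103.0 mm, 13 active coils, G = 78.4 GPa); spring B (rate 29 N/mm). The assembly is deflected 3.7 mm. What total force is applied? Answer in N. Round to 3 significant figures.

9.10 N

k_A = Gd⁴/(8D³N_a) = (78.4×10³)(7.9⁴)/(8·103.0³·13) = 2.6871 N/mm
Series: 1/k_eq = 1/2.6871 + 1/29 = 0.40663; k_eq = 2.4592 N/mm
F = k_eq·δ = 2.4592·3.7 = 9.0991 N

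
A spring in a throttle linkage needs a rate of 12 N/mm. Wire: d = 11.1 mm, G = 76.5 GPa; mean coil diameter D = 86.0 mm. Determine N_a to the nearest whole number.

N_a = Gd⁴/(8D³k) = (76.5×10³ × 11.1⁴)/(8 × 86.0³ × 12)
    = 1.16132e+09 / 6.10614e+07 = 19.02 → 19 coils

19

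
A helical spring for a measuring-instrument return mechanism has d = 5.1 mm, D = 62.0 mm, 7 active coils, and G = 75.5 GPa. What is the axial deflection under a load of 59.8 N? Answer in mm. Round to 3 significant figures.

k = Gd⁴/(8D³N_a) = (75.5×10³)(5.1⁴)/(8·62.0³·7) = 3.8271 N/mm
δ = F/k = 59.8 / 3.8271 = 15.626 mm

15.6 mm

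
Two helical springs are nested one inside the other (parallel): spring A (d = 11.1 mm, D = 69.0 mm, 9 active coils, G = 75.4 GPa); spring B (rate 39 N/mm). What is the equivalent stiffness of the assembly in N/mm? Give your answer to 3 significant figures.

k_A = Gd⁴/(8D³N_a) = (75.4×10³)(11.1⁴)/(8·69.0³·9) = 48.393 N/mm
Parallel: k_eq = 48.393 + 39 = 87.393 N/mm

87.4 N/mm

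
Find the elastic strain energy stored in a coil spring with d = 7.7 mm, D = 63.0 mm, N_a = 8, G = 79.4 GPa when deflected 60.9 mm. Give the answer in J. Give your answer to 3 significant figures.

32.3 J

k = Gd⁴/(8D³N_a) = (79.4×10³)(7.7⁴)/(8·63.0³·8) = 17.441 N/mm
U = ½kδ² = 0.5 × 17.441 × 60.9² = 32343 N·mm = 32.343 J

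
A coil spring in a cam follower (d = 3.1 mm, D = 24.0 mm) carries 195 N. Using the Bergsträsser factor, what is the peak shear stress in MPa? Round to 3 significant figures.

Spring index C = D/d = 24.0/3.1 = 7.7419
K_B = (4C+2)/(4C−3) = 32.968/27.968 = 1.1788
τ₀ = 8FD/(πd³) = 8·195·24.0/(π·3.1³) = 37440/93.591 = 400.04 MPa
τ_max = K·τ₀ = 1.1788 × 400.04 = 471.56 MPa

472 MPa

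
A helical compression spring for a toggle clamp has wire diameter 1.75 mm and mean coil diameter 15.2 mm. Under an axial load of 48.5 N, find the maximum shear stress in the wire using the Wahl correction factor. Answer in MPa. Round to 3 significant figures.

409 MPa

Spring index C = D/d = 15.2/1.75 = 8.6857
K_W = (4C−1)/(4C−4) + 0.615/C = 33.743/30.743 + 0.0708 = 1.1684
τ₀ = 8FD/(πd³) = 8·48.5·15.2/(π·1.75³) = 5897.6/16.837 = 350.28 MPa
τ_max = K·τ₀ = 1.1684 × 350.28 = 409.26 MPa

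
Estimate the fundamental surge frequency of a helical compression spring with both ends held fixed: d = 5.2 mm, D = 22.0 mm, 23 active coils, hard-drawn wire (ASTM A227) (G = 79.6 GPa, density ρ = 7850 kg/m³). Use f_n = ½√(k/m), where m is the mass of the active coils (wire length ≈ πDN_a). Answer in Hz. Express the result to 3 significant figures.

k = Gd⁴/(8D³N_a) = (79.6×10³)(5.2⁴)/(8·22.0³·23) = 29.706 N/mm = 29706 N/m
Wire length L = πDN_a = π·22.0·23 = 1589.6 mm
m = ρ·(πd²/4)·L = 7850 × 21.237×10⁻⁶ m² × 1.5896 m = 0.26501 kg
f_n = ½√(k/m) = 0.5·√(29706/0.26501) = 0.5·√(1.1209e+05) = 167.4 Hz

167 Hz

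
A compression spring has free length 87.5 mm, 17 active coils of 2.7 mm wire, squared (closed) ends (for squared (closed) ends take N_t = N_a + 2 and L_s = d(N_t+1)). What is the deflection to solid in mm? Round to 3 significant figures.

N_t = 19; L_s = 2.7·20 = 54 mm
δ_solid = L₀ − L_s = 87.5 − 54 = 33.5 mm

33.5 mm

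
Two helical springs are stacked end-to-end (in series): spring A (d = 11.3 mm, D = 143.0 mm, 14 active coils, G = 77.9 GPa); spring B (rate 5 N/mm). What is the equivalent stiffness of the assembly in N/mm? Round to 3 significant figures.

k_A = Gd⁴/(8D³N_a) = (77.9×10³)(11.3⁴)/(8·143.0³·14) = 3.8782 N/mm
Series: 1/k_eq = 1/3.8782 + 1/5 = 0.45785; k_eq = 2.1841 N/mm

2.18 N/mm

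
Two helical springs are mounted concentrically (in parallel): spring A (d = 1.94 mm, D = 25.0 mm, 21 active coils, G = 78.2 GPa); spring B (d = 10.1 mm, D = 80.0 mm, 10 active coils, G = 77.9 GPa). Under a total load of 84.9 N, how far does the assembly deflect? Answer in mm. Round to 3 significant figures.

4.20 mm

k_A = Gd⁴/(8D³N_a) = (78.2×10³)(1.94⁴)/(8·25.0³·21) = 0.42197 N/mm
k_B = Gd⁴/(8D³N_a) = (77.9×10³)(10.1⁴)/(8·80.0³·10) = 19.791 N/mm
Parallel: k_eq = 0.42197 + 19.791 = 20.213 N/mm
δ = F/k_eq = 84.9/20.213 = 4.2003 mm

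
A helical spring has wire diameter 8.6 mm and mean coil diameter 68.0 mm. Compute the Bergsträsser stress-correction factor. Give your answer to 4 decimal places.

1.1747

C = D/d = 68.0/8.6 = 7.9070
K_B = (4C+2)/(4C−3) = 33.628/28.628 = 1.1747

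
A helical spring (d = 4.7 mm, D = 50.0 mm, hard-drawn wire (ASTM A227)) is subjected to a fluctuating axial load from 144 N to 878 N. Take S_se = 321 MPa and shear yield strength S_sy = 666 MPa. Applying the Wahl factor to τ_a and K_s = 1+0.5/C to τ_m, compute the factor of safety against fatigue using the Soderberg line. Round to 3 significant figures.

C = D/d = 50.0/4.7 = 10.6383; K_W = (4C−1)/(4C−4)+0.615/C = 1.1356; K_s = 1+0.5/C = 1.0470
F_a = (F_max−F_min)/2 = 367 N; F_m = (F_max+F_min)/2 = 511 N
τ_a = K_W·8F_aD/(πd³) = 1.1356 × 450.07 = 511.11 MPa
τ_m = K_s·8F_mD/(πd³) = 1.0470 × 626.67 = 656.12 MPa
Soderberg: 1/n_f = τ_a/S_se + τ_m/S_sy = 511.11/321 + 656.12/666 = 1.59225 + 0.98517 = 2.5774
n_f = 1/2.5774 = 0.388

0.388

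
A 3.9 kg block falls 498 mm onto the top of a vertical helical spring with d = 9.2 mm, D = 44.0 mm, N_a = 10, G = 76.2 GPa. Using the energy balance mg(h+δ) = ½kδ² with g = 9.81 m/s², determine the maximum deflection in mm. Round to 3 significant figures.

k = Gd⁴/(8D³N_a) = (76.2×10³)(9.2⁴)/(8·44.0³·10) = 80.105 N/mm
W = mg = 3.9 × 9.81 = 38.259 N
½kδ² − Wδ − Wh = 0 → δ = (W + √(W² + 2kWh))/k
δ = (38.259 + √(1463.8 + 3.05247e+06))/80.105 = (38.259 + 1747.6)/80.105 = 22.293 mm

22.3 mm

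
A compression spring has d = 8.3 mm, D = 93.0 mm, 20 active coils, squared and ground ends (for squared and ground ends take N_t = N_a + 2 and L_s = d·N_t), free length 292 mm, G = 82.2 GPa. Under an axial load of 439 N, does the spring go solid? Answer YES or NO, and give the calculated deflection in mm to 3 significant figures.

YES, δ = 145 mm

k = Gd⁴/(8D³N_a) = (82.2×10³)(8.3⁴)/(8·93.0³·20) = 3.0312 N/mm
N_t = 22; L_s = 8.3·22 = 182.6 mm; δ_solid = L₀ − L_s = 292 − 182.6 = 109.4 mm
δ = F/k = 439/3.0312 = 144.83 mm
δ ≥ δ_solid → spring goes solid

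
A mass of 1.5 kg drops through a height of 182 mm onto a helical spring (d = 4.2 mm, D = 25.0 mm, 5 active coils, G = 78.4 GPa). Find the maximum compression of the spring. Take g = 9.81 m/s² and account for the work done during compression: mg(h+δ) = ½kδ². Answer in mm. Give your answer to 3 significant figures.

k = Gd⁴/(8D³N_a) = (78.4×10³)(4.2⁴)/(8·25.0³·5) = 39.033 N/mm
W = mg = 1.5 × 9.81 = 14.715 N
½kδ² − Wδ − Wh = 0 → δ = (W + √(W² + 2kWh))/k
δ = (14.715 + √(216.53 + 209072))/39.033 = (14.715 + 457.48)/39.033 = 12.097 mm

12.1 mm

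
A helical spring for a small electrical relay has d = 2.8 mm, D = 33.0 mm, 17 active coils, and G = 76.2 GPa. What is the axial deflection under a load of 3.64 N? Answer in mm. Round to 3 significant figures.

3.80 mm

k = Gd⁴/(8D³N_a) = (76.2×10³)(2.8⁴)/(8·33.0³·17) = 0.95831 N/mm
δ = F/k = 3.64 / 0.95831 = 3.7984 mm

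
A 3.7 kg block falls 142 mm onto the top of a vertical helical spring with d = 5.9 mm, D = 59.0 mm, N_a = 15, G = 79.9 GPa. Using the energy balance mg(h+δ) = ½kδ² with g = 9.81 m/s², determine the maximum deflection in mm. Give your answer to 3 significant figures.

61.3 mm

k = Gd⁴/(8D³N_a) = (79.9×10³)(5.9⁴)/(8·59.0³·15) = 3.9284 N/mm
W = mg = 3.7 × 9.81 = 36.297 N
½kδ² − Wδ − Wh = 0 → δ = (W + √(W² + 2kWh))/k
δ = (36.297 + √(1317.5 + 40495.5))/3.9284 = (36.297 + 204.48)/3.9284 = 61.292 mm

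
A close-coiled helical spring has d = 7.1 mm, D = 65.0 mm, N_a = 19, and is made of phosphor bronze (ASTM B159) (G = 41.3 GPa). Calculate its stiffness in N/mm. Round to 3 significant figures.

k = Gd⁴/(8D³N_a) = (41.3×10³ × 7.1⁴) / (8 × 65.0³ × 19)
  = 1.0495e+08 / 4.1743e+07 = 2.5142 N/mm

2.51 N/mm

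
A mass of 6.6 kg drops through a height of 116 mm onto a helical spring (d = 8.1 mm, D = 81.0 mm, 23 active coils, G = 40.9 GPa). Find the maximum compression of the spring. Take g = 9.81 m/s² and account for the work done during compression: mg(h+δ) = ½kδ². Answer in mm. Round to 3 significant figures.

134 mm

k = Gd⁴/(8D³N_a) = (40.9×10³)(8.1⁴)/(8·81.0³·23) = 1.8005 N/mm
W = mg = 6.6 × 9.81 = 64.746 N
½kδ² − Wδ − Wh = 0 → δ = (W + √(W² + 2kWh))/k
δ = (64.746 + √(4192 + 27045.3))/1.8005 = (64.746 + 176.74)/1.8005 = 134.12 mm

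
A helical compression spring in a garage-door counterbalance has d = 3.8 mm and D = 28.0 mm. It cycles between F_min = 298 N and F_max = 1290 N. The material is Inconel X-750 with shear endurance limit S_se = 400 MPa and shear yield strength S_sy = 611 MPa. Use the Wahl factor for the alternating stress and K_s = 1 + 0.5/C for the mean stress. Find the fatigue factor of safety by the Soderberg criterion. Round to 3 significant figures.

C = D/d = 28.0/3.8 = 7.3684; K_W = (4C−1)/(4C−4)+0.615/C = 1.2012; K_s = 1+0.5/C = 1.0679
F_a = (F_max−F_min)/2 = 496 N; F_m = (F_max+F_min)/2 = 794 N
τ_a = K_W·8F_aD/(πd³) = 1.2012 × 644.51 = 774.21 MPa
τ_m = K_s·8F_mD/(πd³) = 1.0679 × 1031.7 = 1101.7 MPa
Soderberg: 1/n_f = τ_a/S_se + τ_m/S_sy = 774.21/400 + 1101.7/611 = 1.93551 + 1.80318 = 3.7387
n_f = 1/3.7387 = 0.2675

0.267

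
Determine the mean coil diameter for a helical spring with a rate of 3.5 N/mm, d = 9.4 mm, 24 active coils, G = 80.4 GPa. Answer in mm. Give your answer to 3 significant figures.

D = (Gd⁴/(8N_a·k))^(1/3) = (80.4×10³·9.4⁴/(8·24·3.5))^(1/3)
  = (934110)^(1/3) = 97.7536 mm

97.8 mm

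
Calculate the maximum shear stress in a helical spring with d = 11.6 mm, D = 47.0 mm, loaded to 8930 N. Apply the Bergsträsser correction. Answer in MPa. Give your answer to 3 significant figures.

944 MPa

Spring index C = D/d = 47.0/11.6 = 4.0517
K_B = (4C+2)/(4C−3) = 18.207/13.207 = 1.3786
τ₀ = 8FD/(πd³) = 8·8930·47.0/(π·11.6³) = 3.35768e+06/4903.7 = 684.72 MPa
τ_max = K·τ₀ = 1.3786 × 684.72 = 943.95 MPa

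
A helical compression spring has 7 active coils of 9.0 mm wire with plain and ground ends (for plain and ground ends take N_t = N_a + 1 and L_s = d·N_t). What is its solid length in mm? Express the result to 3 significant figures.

72.0 mm

plain and ground ends: N_t = N_a + 1 = 7 + 1 = 8
L_s = d·N_t = 9.0 × 8 = 72 mm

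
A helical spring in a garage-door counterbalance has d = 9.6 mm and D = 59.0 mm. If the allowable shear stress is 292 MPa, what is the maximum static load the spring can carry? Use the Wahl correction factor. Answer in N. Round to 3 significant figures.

C = D/d = 59.0/9.6 = 6.1458
K_W = (4C−1)/(4C−4) + 0.615/C = 23.583/20.583 + 0.1001 = 1.2458
τ_max = K·8FD/(πd³) → F_max = τ_allow·πd³/(8DK)
F_max = 292·π·9.6³/(8·59.0·1.2458) = 8.1161e+05/588.03 = 1380.2 N

1380 N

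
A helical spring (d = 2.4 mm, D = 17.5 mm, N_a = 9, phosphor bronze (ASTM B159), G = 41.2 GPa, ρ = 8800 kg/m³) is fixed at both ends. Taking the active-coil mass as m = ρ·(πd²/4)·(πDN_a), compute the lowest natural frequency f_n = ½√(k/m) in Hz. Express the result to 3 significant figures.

212 Hz

k = Gd⁴/(8D³N_a) = (41.2×10³)(2.4⁴)/(8·17.5³·9) = 3.5424 N/mm = 3542.4 N/m
Wire length L = πDN_a = π·17.5·9 = 494.8 mm
m = ρ·(πd²/4)·L = 8800 × 4.5239×10⁻⁶ m² × 0.4948 m = 0.019698 kg
f_n = ½√(k/m) = 0.5·√(3542.4/0.019698) = 0.5·√(1.7983e+05) = 212.03 Hz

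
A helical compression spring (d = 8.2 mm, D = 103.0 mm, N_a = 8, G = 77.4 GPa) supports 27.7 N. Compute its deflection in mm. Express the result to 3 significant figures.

5.54 mm

k = Gd⁴/(8D³N_a) = (77.4×10³)(8.2⁴)/(8·103.0³·8) = 5.0039 N/mm
δ = F/k = 27.7 / 5.0039 = 5.5357 mm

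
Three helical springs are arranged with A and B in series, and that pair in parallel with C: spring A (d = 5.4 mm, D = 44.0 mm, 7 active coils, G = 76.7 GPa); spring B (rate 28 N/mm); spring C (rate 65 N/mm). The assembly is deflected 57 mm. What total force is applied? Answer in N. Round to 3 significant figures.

4230 N

k_A = Gd⁴/(8D³N_a) = (76.7×10³)(5.4⁴)/(8·44.0³·7) = 13.672 N/mm
Springs A,B series: k_AB = 1/(1/13.672+1/28) = 9.1863 N/mm; parallel with C: k_eq = 9.1863+65 = 74.186 N/mm
F = k_eq·δ = 74.186·57 = 4228.6 N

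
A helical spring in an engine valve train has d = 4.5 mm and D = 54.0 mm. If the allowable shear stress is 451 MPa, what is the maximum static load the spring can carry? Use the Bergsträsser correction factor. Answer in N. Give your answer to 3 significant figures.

269 N

C = D/d = 54.0/4.5 = 12.0000
K_B = (4C+2)/(4C−3) = 50.000/45.000 = 1.1111
τ_max = K·8FD/(πd³) → F_max = τ_allow·πd³/(8DK)
F_max = 451·π·4.5³/(8·54.0·1.1111) = 1.2911e+05/480 = 268.98 N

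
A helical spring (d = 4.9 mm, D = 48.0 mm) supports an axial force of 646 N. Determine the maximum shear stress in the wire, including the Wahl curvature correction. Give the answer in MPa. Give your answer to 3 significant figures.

Spring index C = D/d = 48.0/4.9 = 9.7959
K_W = (4C−1)/(4C−4) + 0.615/C = 38.184/35.184 + 0.0628 = 1.1480
τ₀ = 8FD/(πd³) = 8·646·48.0/(π·4.9³) = 248064/369.61 = 671.16 MPa
τ_max = K·τ₀ = 1.1480 × 671.16 = 770.52 MPa

771 MPa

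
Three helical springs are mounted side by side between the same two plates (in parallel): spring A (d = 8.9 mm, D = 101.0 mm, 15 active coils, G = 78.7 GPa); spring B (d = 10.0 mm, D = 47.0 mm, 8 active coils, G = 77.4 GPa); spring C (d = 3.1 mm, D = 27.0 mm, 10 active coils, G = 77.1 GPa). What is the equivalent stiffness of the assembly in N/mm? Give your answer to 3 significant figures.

k_A = Gd⁴/(8D³N_a) = (78.7×10³)(8.9⁴)/(8·101.0³·15) = 3.9938 N/mm
k_B = Gd⁴/(8D³N_a) = (77.4×10³)(10.0⁴)/(8·47.0³·8) = 116.48 N/mm
k_C = Gd⁴/(8D³N_a) = (77.1×10³)(3.1⁴)/(8·27.0³·10) = 4.5219 N/mm
Parallel: k_eq = 3.9938 + 116.48 + 4.5219 = 125 N/mm

125 N/mm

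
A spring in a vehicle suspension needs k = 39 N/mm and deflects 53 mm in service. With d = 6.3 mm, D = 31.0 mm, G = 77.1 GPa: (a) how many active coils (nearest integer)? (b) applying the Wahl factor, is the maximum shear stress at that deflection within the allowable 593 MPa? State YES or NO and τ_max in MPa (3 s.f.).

N_a = Gd⁴/(8D³k) = (77.1×10³)(6.3⁴)/(8·31.0³·39) = 13.07 → N_a = 13
Actual rate k = Gd⁴/(8D³·13) = 39.201 N/mm
Working load F = kδ = 39.201·53 = 2077.7 N
C = 31.0/6.3 = 4.9206; K_W = (4C−1)/(4C−4)+0.615/C = 1.3163
τ_max = K_W·8FD/(πd³) = 1.3163·655.93 = 863.38 MPa
τ_max > 593 MPa → exceeds allowable

(a) 13 coils; (b) NO, τ_max = 863 MPa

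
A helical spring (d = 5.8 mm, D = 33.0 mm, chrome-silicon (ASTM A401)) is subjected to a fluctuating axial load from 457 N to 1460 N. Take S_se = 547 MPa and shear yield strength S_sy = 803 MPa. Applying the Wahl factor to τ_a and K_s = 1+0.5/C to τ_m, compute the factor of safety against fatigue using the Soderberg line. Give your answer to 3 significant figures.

C = D/d = 33.0/5.8 = 5.6897; K_W = (4C−1)/(4C−4)+0.615/C = 1.2680; K_s = 1+0.5/C = 1.0879
F_a = (F_max−F_min)/2 = 501.5 N; F_m = (F_max+F_min)/2 = 958.5 N
τ_a = K_W·8F_aD/(πd³) = 1.2680 × 215.99 = 273.88 MPa
τ_m = K_s·8F_mD/(πd³) = 1.0879 × 412.82 = 449.1 MPa
Soderberg: 1/n_f = τ_a/S_se + τ_m/S_sy = 273.88/547 + 449.1/803 = 0.50070 + 0.55928 = 1.06
n_f = 1/1.06 = 0.9434

0.943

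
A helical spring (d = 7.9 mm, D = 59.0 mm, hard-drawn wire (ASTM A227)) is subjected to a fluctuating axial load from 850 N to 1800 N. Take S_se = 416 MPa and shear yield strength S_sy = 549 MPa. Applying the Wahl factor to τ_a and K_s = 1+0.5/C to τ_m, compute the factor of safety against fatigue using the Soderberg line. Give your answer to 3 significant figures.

0.832

C = D/d = 59.0/7.9 = 7.4684; K_W = (4C−1)/(4C−4)+0.615/C = 1.1983; K_s = 1+0.5/C = 1.0669
F_a = (F_max−F_min)/2 = 475 N; F_m = (F_max+F_min)/2 = 1325 N
τ_a = K_W·8F_aD/(πd³) = 1.1983 × 144.75 = 173.45 MPa
τ_m = K_s·8F_mD/(πd³) = 1.0669 × 403.76 = 430.79 MPa
Soderberg: 1/n_f = τ_a/S_se + τ_m/S_sy = 173.45/416 + 430.79/549 = 0.41694 + 0.78469 = 1.2016
n_f = 1/1.2016 = 0.8322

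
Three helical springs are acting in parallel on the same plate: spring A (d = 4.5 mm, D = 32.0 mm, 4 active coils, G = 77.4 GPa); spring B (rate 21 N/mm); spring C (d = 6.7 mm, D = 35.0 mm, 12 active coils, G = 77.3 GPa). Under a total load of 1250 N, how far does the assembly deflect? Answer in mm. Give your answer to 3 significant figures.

k_A = Gd⁴/(8D³N_a) = (77.4×10³)(4.5⁴)/(8·32.0³·4) = 30.269 N/mm
k_C = Gd⁴/(8D³N_a) = (77.3×10³)(6.7⁴)/(8·35.0³·12) = 37.845 N/mm
Parallel: k_eq = 30.269 + 21 + 37.845 = 89.113 N/mm
δ = F/k_eq = 1250/89.113 = 14.027 mm

14.0 mm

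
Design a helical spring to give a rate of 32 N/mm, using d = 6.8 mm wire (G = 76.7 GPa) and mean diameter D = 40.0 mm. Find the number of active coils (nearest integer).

10

N_a = Gd⁴/(8D³k) = (76.7×10³ × 6.8⁴)/(8 × 40.0³ × 32)
    = 1.63995e+08 / 1.6384e+07 = 10.01 → 10 coils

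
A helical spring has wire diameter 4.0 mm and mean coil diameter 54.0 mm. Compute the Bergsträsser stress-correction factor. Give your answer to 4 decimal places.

C = D/d = 54.0/4.0 = 13.5000
K_B = (4C+2)/(4C−3) = 56.000/51.000 = 1.0980

1.0980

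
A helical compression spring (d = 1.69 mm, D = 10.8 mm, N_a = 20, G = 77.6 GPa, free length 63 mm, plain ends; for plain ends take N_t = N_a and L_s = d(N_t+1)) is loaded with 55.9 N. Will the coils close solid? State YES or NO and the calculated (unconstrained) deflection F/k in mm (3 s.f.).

k = Gd⁴/(8D³N_a) = (77.6×10³)(1.69⁴)/(8·10.8³·20) = 3.1406 N/mm
N_t = 20; L_s = 1.69·21 = 35.49 mm; δ_solid = L₀ − L_s = 63 − 35.49 = 27.51 mm
δ = F/k = 55.9/3.1406 = 17.799 mm
δ < δ_solid → spring does not go solid

NO, δ = 17.8 mm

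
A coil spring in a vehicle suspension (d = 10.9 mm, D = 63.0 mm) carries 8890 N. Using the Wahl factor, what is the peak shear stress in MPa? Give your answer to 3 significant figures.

1390 MPa

Spring index C = D/d = 63.0/10.9 = 5.7798
K_W = (4C−1)/(4C−4) + 0.615/C = 22.119/19.119 + 0.1064 = 1.2633
τ₀ = 8FD/(πd³) = 8·8890·63.0/(π·10.9³) = 4.48056e+06/4068.5 = 1101.3 MPa
τ_max = K·τ₀ = 1.2633 × 1101.3 = 1391.3 MPa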